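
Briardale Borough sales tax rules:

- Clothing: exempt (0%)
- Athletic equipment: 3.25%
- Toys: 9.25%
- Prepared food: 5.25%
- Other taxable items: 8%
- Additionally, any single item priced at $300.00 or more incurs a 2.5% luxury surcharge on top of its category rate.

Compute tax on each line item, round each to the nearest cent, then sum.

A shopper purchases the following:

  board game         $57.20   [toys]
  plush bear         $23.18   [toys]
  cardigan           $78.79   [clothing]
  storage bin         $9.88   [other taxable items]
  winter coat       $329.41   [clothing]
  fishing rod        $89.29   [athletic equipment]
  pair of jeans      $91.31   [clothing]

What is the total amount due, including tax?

Board game $57.20: toys → 9.25% → $5.29
Plush bear $23.18: toys → 9.25% → $2.14
Cardigan $78.79: clothing → 0% → $0.00
Storage bin $9.88: other taxable items → 8% → $0.79
Winter coat $329.41: clothing → 0% + 2.5% surcharge = 2.5% → $8.24
Fishing rod $89.29: athletic equipment → 3.25% → $2.90
Pair of jeans $91.31: clothing → 0% → $0.00
Subtotal = $679.06; tax = $19.36; total due = $698.42

$698.42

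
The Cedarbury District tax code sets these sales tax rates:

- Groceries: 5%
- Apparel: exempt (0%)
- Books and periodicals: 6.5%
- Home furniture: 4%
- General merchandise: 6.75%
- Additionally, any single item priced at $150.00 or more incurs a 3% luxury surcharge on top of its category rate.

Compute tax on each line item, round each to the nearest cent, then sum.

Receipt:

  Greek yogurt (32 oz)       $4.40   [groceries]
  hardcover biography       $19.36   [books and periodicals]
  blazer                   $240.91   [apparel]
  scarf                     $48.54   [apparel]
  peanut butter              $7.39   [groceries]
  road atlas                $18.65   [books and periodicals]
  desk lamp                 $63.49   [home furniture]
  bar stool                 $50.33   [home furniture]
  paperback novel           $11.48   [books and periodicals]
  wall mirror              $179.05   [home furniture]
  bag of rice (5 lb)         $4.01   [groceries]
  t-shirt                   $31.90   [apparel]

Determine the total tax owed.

Greek yogurt (32 oz) $4.40: groceries → 5% → $0.22
Hardcover biography $19.36: books and periodicals → 6.5% → $1.26
Blazer $240.91: apparel → 0% + 3% surcharge = 3% → $7.23
Scarf $48.54: apparel → 0% → $0.00
Peanut butter $7.39: groceries → 5% → $0.37
Road atlas $18.65: books and periodicals → 6.5% → $1.21
Desk lamp $63.49: home furniture → 4% → $2.54
Bar stool $50.33: home furniture → 4% → $2.01
Paperback novel $11.48: books and periodicals → 6.5% → $0.75
Wall mirror $179.05: home furniture → 4% + 3% surcharge = 7% → $12.53
Bag of rice (5 lb) $4.01: groceries → 5% → $0.20
T-shirt $31.90: apparel → 0% → $0.00
Total tax = $0.22 + $1.26 + $7.23 + $0.37 + $1.21 + $2.54 + $2.01 + $0.75 + $12.53 + $0.20 = $28.32

$28.32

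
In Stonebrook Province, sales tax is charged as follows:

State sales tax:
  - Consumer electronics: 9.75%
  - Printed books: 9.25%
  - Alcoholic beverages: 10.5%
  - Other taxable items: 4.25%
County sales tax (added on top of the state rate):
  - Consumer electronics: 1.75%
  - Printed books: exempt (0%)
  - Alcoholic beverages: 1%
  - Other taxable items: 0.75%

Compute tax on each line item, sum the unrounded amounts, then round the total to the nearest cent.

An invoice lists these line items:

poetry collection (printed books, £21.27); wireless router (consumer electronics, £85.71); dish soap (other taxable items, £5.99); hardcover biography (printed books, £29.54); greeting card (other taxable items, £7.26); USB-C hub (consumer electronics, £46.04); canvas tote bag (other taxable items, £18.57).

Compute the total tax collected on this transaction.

£21.44

Poetry collection £21.27: printed books → 9.25% + 0% county = 9.25% → £1.967475
Wireless router £85.71: consumer electronics → 9.75% + 1.75% county = 11.5% → £9.85665
Dish soap £5.99: other taxable items → 4.25% + 0.75% county = 5% → £0.2995
Hardcover biography £29.54: printed books → 9.25% + 0% county = 9.25% → £2.73245
Greeting card £7.26: other taxable items → 4.25% + 0.75% county = 5% → £0.363
USB-C hub £46.04: consumer electronics → 9.75% + 1.75% county = 11.5% → £5.2946
Canvas tote bag £18.57: other taxable items → 4.25% + 0.75% county = 5% → £0.9285
Unrounded tax sum = £21.442175 → £21.44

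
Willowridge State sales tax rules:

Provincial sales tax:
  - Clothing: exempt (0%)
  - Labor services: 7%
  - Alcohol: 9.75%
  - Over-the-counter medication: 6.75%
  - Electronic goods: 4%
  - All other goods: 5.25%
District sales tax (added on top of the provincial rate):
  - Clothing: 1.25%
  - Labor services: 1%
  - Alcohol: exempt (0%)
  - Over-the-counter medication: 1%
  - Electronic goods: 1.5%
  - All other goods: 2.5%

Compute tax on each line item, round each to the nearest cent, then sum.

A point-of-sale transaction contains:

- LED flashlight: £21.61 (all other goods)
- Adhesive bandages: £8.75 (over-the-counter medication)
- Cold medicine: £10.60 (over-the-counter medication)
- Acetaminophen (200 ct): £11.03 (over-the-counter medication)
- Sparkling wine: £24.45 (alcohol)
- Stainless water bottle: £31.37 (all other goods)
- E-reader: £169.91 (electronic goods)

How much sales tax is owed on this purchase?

LED flashlight £21.61: all other goods → 5.25% + 2.5% district = 7.75% → £1.67
Adhesive bandages £8.75: over-the-counter medication → 6.75% + 1% district = 7.75% → £0.68
Cold medicine £10.60: over-the-counter medication → 6.75% + 1% district = 7.75% → £0.82
Acetaminophen (200 ct) £11.03: over-the-counter medication → 6.75% + 1% district = 7.75% → £0.85
Sparkling wine £24.45: alcohol → 9.75% + 0% district = 9.75% → £2.38
Stainless water bottle £31.37: all other goods → 5.25% + 2.5% district = 7.75% → £2.43
E-reader £169.91: electronic goods → 4% + 1.5% district = 5.5% → £9.35
Total tax = £1.67 + £0.68 + £0.82 + £0.85 + £2.38 + £2.43 + £9.35 = £18.18

£18.18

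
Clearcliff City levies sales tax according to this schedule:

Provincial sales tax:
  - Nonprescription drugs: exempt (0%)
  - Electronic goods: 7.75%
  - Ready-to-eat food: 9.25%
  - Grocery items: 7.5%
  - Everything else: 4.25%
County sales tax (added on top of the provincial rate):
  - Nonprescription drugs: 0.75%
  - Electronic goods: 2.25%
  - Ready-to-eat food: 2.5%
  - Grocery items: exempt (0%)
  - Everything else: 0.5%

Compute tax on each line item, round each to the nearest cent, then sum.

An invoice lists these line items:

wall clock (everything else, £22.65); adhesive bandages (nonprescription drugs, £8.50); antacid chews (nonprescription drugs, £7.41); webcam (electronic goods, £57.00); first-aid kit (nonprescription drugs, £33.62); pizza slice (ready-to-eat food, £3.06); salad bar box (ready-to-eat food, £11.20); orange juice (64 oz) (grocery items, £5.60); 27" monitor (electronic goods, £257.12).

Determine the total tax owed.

£34.96

Wall clock £22.65: everything else → 4.25% + 0.5% county = 4.75% → £1.08
Adhesive bandages £8.50: nonprescription drugs → 0% + 0.75% county = 0.75% → £0.06
Antacid chews £7.41: nonprescription drugs → 0% + 0.75% county = 0.75% → £0.06
Webcam £57.00: electronic goods → 7.75% + 2.25% county = 10% → £5.70
First-aid kit £33.62: nonprescription drugs → 0% + 0.75% county = 0.75% → £0.25
Pizza slice £3.06: ready-to-eat food → 9.25% + 2.5% county = 11.75% → £0.36
Salad bar box £11.20: ready-to-eat food → 9.25% + 2.5% county = 11.75% → £1.32
Orange juice (64 oz) £5.60: grocery items → 7.5% + 0% county = 7.5% → £0.42
27" monitor £257.12: electronic goods → 7.75% + 2.25% county = 10% → £25.71
Total tax = £1.08 + £0.06 + £0.06 + £5.70 + £0.25 + £0.36 + £1.32 + £0.42 + £25.71 = £34.96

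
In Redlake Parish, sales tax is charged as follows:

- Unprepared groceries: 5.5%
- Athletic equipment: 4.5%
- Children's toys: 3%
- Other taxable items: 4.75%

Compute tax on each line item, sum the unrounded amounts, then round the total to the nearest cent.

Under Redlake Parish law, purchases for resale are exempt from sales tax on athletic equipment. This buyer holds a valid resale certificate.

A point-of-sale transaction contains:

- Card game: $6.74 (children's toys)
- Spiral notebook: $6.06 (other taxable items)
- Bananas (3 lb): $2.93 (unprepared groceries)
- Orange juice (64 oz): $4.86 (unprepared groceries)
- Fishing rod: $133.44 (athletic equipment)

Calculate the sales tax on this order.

Card game $6.74: children's toys → 3% → $0.2022
Spiral notebook $6.06: other taxable items → 4.75% → $0.28785
Bananas (3 lb) $2.93: unprepared groceries → 5.5% → $0.16115
Orange juice (64 oz) $4.86: unprepared groceries → 5.5% → $0.2673
Fishing rod $133.44: athletic equipment, buyer-exempt → 0% → $0.00
Unrounded tax sum = $0.9185 → $0.92

$0.92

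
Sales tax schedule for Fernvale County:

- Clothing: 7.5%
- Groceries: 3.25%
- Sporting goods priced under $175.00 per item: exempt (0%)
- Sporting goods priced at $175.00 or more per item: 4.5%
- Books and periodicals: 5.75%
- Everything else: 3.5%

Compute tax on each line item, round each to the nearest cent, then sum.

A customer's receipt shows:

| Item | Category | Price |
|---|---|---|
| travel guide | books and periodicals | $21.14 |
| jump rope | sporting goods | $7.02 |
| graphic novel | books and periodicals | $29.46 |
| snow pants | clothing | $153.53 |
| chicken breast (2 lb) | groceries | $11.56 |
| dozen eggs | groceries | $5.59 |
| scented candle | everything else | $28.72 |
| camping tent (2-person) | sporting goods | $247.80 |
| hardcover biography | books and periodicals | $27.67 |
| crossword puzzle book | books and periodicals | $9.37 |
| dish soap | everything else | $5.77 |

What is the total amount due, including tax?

$577.10

Travel guide $21.14: books and periodicals → 5.75% → $1.22
Jump rope $7.02: sporting goods, under $175.00 → 0% → $0.00
Graphic novel $29.46: books and periodicals → 5.75% → $1.69
Snow pants $153.53: clothing → 7.5% → $11.51
Chicken breast (2 lb) $11.56: groceries → 3.25% → $0.38
Dozen eggs $5.59: groceries → 3.25% → $0.18
Scented candle $28.72: everything else → 3.5% → $1.01
Camping tent (2-person) $247.80: sporting goods, $175.00 or more → 4.5% → $11.15
Hardcover biography $27.67: books and periodicals → 5.75% → $1.59
Crossword puzzle book $9.37: books and periodicals → 5.75% → $0.54
Dish soap $5.77: everything else → 3.5% → $0.20
Subtotal = $547.63; tax = $29.47; total due = $577.10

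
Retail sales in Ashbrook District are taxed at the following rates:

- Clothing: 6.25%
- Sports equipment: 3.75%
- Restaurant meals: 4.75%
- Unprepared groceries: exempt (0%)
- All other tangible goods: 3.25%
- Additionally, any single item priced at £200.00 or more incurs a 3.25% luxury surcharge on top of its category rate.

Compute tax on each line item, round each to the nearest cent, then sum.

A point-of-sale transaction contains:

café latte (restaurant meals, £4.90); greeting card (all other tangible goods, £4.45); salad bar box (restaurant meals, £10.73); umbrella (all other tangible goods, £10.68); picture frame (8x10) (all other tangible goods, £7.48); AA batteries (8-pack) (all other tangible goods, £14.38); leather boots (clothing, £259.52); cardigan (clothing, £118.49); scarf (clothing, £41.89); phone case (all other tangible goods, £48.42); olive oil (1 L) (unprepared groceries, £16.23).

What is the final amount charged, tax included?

£575.36

Café latte £4.90: restaurant meals → 4.75% → £0.23
Greeting card £4.45: all other tangible goods → 3.25% → £0.14
Salad bar box £10.73: restaurant meals → 4.75% → £0.51
Umbrella £10.68: all other tangible goods → 3.25% → £0.35
Picture frame (8x10) £7.48: all other tangible goods → 3.25% → £0.24
AA batteries (8-pack) £14.38: all other tangible goods → 3.25% → £0.47
Leather boots £259.52: clothing → 6.25% + 3.25% surcharge = 9.5% → £24.65
Cardigan £118.49: clothing → 6.25% → £7.41
Scarf £41.89: clothing → 6.25% → £2.62
Phone case £48.42: all other tangible goods → 3.25% → £1.57
Olive oil (1 L) £16.23: unprepared groceries → 0% → £0.00
Subtotal = £537.17; tax = £38.19; total due = £575.36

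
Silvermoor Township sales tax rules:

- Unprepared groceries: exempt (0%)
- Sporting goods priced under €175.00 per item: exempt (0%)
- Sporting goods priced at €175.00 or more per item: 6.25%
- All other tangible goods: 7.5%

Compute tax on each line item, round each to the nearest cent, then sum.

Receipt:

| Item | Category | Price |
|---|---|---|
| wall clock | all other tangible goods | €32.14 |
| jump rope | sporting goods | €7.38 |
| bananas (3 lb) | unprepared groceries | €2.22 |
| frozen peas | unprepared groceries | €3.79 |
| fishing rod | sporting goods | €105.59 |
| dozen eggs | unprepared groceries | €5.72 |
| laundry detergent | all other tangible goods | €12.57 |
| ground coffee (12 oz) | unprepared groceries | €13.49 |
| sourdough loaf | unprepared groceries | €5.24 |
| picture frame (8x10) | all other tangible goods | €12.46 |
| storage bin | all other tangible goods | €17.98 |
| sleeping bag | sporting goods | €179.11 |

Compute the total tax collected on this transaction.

€16.82

Wall clock €32.14: all other tangible goods → 7.5% → €2.41
Jump rope €7.38: sporting goods, under €175.00 → 0% → €0.00
Bananas (3 lb) €2.22: unprepared groceries → 0% → €0.00
Frozen peas €3.79: unprepared groceries → 0% → €0.00
Fishing rod €105.59: sporting goods, under €175.00 → 0% → €0.00
Dozen eggs €5.72: unprepared groceries → 0% → €0.00
Laundry detergent €12.57: all other tangible goods → 7.5% → €0.94
Ground coffee (12 oz) €13.49: unprepared groceries → 0% → €0.00
Sourdough loaf €5.24: unprepared groceries → 0% → €0.00
Picture frame (8x10) €12.46: all other tangible goods → 7.5% → €0.93
Storage bin €17.98: all other tangible goods → 7.5% → €1.35
Sleeping bag €179.11: sporting goods, €175.00 or more → 6.25% → €11.19
Total tax = €2.41 + €0.94 + €0.93 + €1.35 + €11.19 = €16.82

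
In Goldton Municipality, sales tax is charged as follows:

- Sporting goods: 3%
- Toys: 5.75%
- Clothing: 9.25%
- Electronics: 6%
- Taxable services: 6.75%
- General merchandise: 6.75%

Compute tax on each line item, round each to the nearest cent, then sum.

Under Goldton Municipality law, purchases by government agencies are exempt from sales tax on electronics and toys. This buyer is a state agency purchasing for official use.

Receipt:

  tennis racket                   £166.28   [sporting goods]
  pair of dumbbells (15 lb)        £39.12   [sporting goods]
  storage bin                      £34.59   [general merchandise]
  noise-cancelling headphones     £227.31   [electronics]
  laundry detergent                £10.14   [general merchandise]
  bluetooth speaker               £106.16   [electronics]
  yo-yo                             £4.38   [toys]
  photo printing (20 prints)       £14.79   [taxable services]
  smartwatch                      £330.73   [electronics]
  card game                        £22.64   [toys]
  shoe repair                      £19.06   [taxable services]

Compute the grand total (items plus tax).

Tennis racket £166.28: sporting goods → 3% → £4.99
Pair of dumbbells (15 lb) £39.12: sporting goods → 3% → £1.17
Storage bin £34.59: general merchandise → 6.75% → £2.33
Noise-cancelling headphones £227.31: electronics, buyer-exempt → 0% → £0.00
Laundry detergent £10.14: general merchandise → 6.75% → £0.68
Bluetooth speaker £106.16: electronics, buyer-exempt → 0% → £0.00
Yo-yo £4.38: toys, buyer-exempt → 0% → £0.00
Photo printing (20 prints) £14.79: taxable services → 6.75% → £1.00
Smartwatch £330.73: electronics, buyer-exempt → 0% → £0.00
Card game £22.64: toys, buyer-exempt → 0% → £0.00
Shoe repair £19.06: taxable services → 6.75% → £1.29
Subtotal = £975.20; tax = £11.46; total due = £986.66

£986.66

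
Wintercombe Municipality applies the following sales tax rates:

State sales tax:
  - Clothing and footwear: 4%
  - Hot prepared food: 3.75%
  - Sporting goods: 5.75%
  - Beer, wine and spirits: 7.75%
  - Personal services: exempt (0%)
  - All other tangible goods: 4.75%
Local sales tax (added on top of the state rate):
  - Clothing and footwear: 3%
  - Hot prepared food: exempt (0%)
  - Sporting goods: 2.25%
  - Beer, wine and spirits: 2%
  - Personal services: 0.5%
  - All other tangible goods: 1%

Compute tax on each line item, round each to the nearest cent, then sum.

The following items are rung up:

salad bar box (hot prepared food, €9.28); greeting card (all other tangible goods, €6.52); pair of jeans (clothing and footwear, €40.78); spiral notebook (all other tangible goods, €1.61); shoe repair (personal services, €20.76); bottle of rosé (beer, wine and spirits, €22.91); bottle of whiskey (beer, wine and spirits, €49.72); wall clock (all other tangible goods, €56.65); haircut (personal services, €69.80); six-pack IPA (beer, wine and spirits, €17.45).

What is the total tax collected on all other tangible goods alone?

Greeting card €6.52: all other tangible goods → 4.75% + 1% local = 5.75% → €0.37
Spiral notebook €1.61: all other tangible goods → 4.75% + 1% local = 5.75% → €0.09
Wall clock €56.65: all other tangible goods → 4.75% + 1% local = 5.75% → €3.26
Tax on all other tangible goods = €0.37 + €0.09 + €3.26 = €3.72

€3.72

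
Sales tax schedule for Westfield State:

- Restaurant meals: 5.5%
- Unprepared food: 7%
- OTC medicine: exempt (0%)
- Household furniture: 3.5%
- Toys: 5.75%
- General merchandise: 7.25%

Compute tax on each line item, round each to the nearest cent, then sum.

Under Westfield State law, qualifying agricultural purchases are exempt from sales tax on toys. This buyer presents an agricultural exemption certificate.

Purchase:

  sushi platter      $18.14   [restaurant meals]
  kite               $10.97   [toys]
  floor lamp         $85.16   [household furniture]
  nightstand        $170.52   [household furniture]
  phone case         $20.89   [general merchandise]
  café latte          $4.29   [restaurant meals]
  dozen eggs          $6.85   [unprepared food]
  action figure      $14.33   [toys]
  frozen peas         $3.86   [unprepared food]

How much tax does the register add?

$12.45

Sushi platter $18.14: restaurant meals → 5.5% → $1.00
Kite $10.97: toys, buyer-exempt → 0% → $0.00
Floor lamp $85.16: household furniture → 3.5% → $2.98
Nightstand $170.52: household furniture → 3.5% → $5.97
Phone case $20.89: general merchandise → 7.25% → $1.51
Café latte $4.29: restaurant meals → 5.5% → $0.24
Dozen eggs $6.85: unprepared food → 7% → $0.48
Action figure $14.33: toys, buyer-exempt → 0% → $0.00
Frozen peas $3.86: unprepared food → 7% → $0.27
Total tax = $1.00 + $2.98 + $5.97 + $1.51 + $0.24 + $0.48 + $0.27 = $12.45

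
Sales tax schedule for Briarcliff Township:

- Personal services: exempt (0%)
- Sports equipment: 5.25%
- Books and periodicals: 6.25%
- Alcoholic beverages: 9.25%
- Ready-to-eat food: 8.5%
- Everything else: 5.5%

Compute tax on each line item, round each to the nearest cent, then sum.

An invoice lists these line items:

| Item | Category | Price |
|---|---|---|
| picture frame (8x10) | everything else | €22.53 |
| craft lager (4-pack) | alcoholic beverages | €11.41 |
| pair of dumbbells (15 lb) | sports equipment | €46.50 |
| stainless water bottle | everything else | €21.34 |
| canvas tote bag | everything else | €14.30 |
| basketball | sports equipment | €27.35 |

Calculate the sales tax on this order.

€8.14

Picture frame (8x10) €22.53: everything else → 5.5% → €1.24
Craft lager (4-pack) €11.41: alcoholic beverages → 9.25% → €1.06
Pair of dumbbells (15 lb) €46.50: sports equipment → 5.25% → €2.44
Stainless water bottle €21.34: everything else → 5.5% → €1.17
Canvas tote bag €14.30: everything else → 5.5% → €0.79
Basketball €27.35: sports equipment → 5.25% → €1.44
Total tax = €1.24 + €1.06 + €2.44 + €1.17 + €0.79 + €1.44 = €8.14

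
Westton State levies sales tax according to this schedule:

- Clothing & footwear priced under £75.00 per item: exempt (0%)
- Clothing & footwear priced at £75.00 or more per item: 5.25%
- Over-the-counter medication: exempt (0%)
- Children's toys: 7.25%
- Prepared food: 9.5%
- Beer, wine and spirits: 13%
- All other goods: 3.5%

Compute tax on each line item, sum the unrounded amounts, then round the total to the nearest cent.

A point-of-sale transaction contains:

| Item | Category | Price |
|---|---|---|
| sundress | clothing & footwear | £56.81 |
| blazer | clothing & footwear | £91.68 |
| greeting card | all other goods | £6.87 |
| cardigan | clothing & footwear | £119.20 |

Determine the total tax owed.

£11.31

Sundress £56.81: clothing & footwear, under £75.00 → 0% → £0.00
Blazer £91.68: clothing & footwear, £75.00 or more → 5.25% → £4.8132
Greeting card £6.87: all other goods → 3.5% → £0.24045
Cardigan £119.20: clothing & footwear, £75.00 or more → 5.25% → £6.258
Unrounded tax sum = £11.31165 → £11.31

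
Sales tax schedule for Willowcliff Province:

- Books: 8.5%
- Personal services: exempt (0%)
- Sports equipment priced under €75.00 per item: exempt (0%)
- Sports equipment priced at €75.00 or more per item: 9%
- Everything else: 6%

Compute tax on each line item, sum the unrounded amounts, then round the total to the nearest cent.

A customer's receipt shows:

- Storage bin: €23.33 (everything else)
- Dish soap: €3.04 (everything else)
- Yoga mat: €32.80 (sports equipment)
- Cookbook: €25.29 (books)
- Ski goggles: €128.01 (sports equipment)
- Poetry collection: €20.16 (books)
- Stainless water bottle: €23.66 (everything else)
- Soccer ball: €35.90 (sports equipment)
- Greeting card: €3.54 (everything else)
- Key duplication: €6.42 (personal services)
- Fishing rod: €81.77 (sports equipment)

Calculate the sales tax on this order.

€25.96

Storage bin €23.33: everything else → 6% → €1.3998
Dish soap €3.04: everything else → 6% → €0.1824
Yoga mat €32.80: sports equipment, under €75.00 → 0% → €0.00
Cookbook €25.29: books → 8.5% → €2.14965
Ski goggles €128.01: sports equipment, €75.00 or more → 9% → €11.5209
Poetry collection €20.16: books → 8.5% → €1.7136
Stainless water bottle €23.66: everything else → 6% → €1.4196
Soccer ball €35.90: sports equipment, under €75.00 → 0% → €0.00
Greeting card €3.54: everything else → 6% → €0.2124
Key duplication €6.42: personal services → 0% → €0.00
Fishing rod €81.77: sports equipment, €75.00 or more → 9% → €7.3593
Unrounded tax sum = €25.95765 → €25.96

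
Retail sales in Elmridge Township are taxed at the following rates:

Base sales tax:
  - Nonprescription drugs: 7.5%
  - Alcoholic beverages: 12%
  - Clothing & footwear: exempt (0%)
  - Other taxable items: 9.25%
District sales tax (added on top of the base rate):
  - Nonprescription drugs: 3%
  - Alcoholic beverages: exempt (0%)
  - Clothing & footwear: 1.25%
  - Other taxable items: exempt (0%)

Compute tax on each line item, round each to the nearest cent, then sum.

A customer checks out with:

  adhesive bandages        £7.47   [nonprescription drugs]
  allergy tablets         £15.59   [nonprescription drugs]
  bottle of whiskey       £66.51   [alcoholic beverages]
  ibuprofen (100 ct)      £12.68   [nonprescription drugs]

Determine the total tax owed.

£11.73

Adhesive bandages £7.47: nonprescription drugs → 7.5% + 3% district = 10.5% → £0.78
Allergy tablets £15.59: nonprescription drugs → 7.5% + 3% district = 10.5% → £1.64
Bottle of whiskey £66.51: alcoholic beverages → 12% + 0% district = 12% → £7.98
Ibuprofen (100 ct) £12.68: nonprescription drugs → 7.5% + 3% district = 10.5% → £1.33
Total tax = £0.78 + £1.64 + £7.98 + £1.33 = £11.73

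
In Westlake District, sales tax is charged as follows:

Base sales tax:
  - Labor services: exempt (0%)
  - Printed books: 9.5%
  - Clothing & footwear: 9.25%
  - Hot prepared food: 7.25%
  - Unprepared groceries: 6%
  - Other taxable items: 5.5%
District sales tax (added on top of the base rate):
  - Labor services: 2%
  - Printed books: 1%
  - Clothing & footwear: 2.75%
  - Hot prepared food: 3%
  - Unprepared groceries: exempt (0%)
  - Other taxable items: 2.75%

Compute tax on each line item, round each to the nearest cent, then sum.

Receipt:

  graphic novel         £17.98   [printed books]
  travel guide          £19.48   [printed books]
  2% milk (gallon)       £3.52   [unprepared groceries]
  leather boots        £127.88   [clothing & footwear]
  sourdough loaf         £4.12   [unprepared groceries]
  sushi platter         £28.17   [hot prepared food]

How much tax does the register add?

£22.64

Graphic novel £17.98: printed books → 9.5% + 1% district = 10.5% → £1.89
Travel guide £19.48: printed books → 9.5% + 1% district = 10.5% → £2.05
2% milk (gallon) £3.52: unprepared groceries → 6% + 0% district = 6% → £0.21
Leather boots £127.88: clothing & footwear → 9.25% + 2.75% district = 12% → £15.35
Sourdough loaf £4.12: unprepared groceries → 6% + 0% district = 6% → £0.25
Sushi platter £28.17: hot prepared food → 7.25% + 3% district = 10.25% → £2.89
Total tax = £1.89 + £2.05 + £0.21 + £15.35 + £0.25 + £2.89 = £22.64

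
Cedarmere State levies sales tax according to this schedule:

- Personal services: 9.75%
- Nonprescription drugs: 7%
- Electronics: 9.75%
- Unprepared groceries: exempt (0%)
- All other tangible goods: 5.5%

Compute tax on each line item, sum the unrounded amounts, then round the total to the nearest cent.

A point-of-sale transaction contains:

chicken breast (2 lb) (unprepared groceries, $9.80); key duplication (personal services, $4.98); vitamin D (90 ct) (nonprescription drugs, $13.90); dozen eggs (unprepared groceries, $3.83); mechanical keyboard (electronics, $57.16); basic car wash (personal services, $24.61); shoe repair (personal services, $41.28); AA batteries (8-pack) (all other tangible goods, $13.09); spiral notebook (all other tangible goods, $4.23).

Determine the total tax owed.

Chicken breast (2 lb) $9.80: unprepared groceries → 0% → $0.00
Key duplication $4.98: personal services → 9.75% → $0.48555
Vitamin D (90 ct) $13.90: nonprescription drugs → 7% → $0.973
Dozen eggs $3.83: unprepared groceries → 0% → $0.00
Mechanical keyboard $57.16: electronics → 9.75% → $5.5731
Basic car wash $24.61: personal services → 9.75% → $2.399475
Shoe repair $41.28: personal services → 9.75% → $4.0248
AA batteries (8-pack) $13.09: all other tangible goods → 5.5% → $0.71995
Spiral notebook $4.23: all other tangible goods → 5.5% → $0.23265
Unrounded tax sum = $14.408525 → $14.41

$14.41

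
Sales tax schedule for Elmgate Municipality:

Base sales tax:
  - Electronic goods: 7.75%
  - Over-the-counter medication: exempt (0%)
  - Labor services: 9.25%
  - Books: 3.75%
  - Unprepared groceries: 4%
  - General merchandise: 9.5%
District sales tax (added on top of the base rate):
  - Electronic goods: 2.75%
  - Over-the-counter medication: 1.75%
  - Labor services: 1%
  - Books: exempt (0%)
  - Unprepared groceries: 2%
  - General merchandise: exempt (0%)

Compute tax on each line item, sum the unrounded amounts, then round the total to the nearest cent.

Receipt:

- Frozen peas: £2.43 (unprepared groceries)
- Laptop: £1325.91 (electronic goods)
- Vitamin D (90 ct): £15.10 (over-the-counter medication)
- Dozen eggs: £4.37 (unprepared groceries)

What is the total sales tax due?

Frozen peas £2.43: unprepared groceries → 4% + 2% district = 6% → £0.1458
Laptop £1325.91: electronic goods → 7.75% + 2.75% district = 10.5% → £139.22055
Vitamin D (90 ct) £15.10: over-the-counter medication → 0% + 1.75% district = 1.75% → £0.26425
Dozen eggs £4.37: unprepared groceries → 4% + 2% district = 6% → £0.2622
Unrounded tax sum = £139.8928 → £139.89

£139.89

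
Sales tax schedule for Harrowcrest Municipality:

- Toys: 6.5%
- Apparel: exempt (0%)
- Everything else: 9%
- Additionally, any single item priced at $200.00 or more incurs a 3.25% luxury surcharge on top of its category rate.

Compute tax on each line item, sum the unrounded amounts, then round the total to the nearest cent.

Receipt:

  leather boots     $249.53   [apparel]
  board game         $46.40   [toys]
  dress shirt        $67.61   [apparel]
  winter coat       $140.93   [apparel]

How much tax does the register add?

$11.13

Leather boots $249.53: apparel → 0% + 3.25% surcharge = 3.25% → $8.109725
Board game $46.40: toys → 6.5% → $3.016
Dress shirt $67.61: apparel → 0% → $0.00
Winter coat $140.93: apparel → 0% → $0.00
Unrounded tax sum = $11.125725 → $11.13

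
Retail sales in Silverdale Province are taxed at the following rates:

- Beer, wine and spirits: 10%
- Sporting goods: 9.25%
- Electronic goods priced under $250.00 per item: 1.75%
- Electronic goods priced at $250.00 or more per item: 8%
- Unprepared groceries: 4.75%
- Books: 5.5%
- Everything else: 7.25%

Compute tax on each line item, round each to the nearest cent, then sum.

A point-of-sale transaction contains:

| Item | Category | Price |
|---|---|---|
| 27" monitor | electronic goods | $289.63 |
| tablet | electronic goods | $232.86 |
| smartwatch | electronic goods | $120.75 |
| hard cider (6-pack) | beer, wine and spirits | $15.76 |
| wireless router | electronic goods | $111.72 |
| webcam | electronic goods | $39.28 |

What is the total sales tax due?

$33.59

27" monitor $289.63: electronic goods, $250.00 or more → 8% → $23.17
Tablet $232.86: electronic goods, under $250.00 → 1.75% → $4.08
Smartwatch $120.75: electronic goods, under $250.00 → 1.75% → $2.11
Hard cider (6-pack) $15.76: beer, wine and spirits → 10% → $1.58
Wireless router $111.72: electronic goods, under $250.00 → 1.75% → $1.96
Webcam $39.28: electronic goods, under $250.00 → 1.75% → $0.69
Total tax = $23.17 + $4.08 + $2.11 + $1.58 + $1.96 + $0.69 = $33.59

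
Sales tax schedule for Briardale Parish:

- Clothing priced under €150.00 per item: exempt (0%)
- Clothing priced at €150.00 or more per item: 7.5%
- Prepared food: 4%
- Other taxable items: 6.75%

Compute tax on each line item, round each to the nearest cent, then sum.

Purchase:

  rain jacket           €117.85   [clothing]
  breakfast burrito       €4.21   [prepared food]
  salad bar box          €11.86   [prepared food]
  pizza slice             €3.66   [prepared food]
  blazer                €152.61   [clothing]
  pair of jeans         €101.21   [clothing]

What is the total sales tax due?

Rain jacket €117.85: clothing, under €150.00 → 0% → €0.00
Breakfast burrito €4.21: prepared food → 4% → €0.17
Salad bar box €11.86: prepared food → 4% → €0.47
Pizza slice €3.66: prepared food → 4% → €0.15
Blazer €152.61: clothing, €150.00 or more → 7.5% → €11.45
Pair of jeans €101.21: clothing, under €150.00 → 0% → €0.00
Total tax = €0.17 + €0.47 + €0.15 + €11.45 = €12.24

€12.24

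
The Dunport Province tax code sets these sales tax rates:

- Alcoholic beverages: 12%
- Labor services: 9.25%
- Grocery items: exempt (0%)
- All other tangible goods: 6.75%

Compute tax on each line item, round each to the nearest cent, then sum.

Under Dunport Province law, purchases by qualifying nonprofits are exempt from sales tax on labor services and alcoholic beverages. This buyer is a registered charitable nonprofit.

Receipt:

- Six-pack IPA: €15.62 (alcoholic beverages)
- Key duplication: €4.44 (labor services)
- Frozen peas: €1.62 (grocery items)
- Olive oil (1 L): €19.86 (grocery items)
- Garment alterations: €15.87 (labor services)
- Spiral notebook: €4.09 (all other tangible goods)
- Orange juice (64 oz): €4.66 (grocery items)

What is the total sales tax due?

€0.28

Six-pack IPA €15.62: alcoholic beverages, buyer-exempt → 0% → €0.00
Key duplication €4.44: labor services, buyer-exempt → 0% → €0.00
Frozen peas €1.62: grocery items → 0% → €0.00
Olive oil (1 L) €19.86: grocery items → 0% → €0.00
Garment alterations €15.87: labor services, buyer-exempt → 0% → €0.00
Spiral notebook €4.09: all other tangible goods → 6.75% → €0.28
Orange juice (64 oz) €4.66: grocery items → 0% → €0.00
Total tax = €0.28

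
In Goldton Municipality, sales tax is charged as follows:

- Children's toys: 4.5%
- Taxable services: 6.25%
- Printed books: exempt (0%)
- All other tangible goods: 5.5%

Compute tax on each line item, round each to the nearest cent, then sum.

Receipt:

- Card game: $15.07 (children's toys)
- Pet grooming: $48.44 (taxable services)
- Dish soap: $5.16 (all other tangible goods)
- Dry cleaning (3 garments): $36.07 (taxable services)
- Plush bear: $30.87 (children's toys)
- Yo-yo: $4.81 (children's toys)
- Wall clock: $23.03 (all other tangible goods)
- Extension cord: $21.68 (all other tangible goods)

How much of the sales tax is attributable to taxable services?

$5.28

Pet grooming $48.44: taxable services → 6.25% → $3.03
Dry cleaning (3 garments) $36.07: taxable services → 6.25% → $2.25
Tax on taxable services = $3.03 + $2.25 = $5.28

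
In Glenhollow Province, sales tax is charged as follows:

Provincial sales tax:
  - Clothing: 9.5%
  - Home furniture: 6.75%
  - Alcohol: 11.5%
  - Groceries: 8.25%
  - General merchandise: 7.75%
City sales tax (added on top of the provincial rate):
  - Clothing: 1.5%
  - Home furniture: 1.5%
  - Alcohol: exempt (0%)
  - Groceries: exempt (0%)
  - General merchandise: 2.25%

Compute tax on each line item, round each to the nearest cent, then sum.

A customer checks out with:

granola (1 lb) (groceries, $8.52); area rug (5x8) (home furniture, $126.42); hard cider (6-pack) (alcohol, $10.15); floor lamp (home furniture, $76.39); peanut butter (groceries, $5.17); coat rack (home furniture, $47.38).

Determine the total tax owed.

$22.94

Granola (1 lb) $8.52: groceries → 8.25% + 0% city = 8.25% → $0.70
Area rug (5x8) $126.42: home furniture → 6.75% + 1.5% city = 8.25% → $10.43
Hard cider (6-pack) $10.15: alcohol → 11.5% + 0% city = 11.5% → $1.17
Floor lamp $76.39: home furniture → 6.75% + 1.5% city = 8.25% → $6.30
Peanut butter $5.17: groceries → 8.25% + 0% city = 8.25% → $0.43
Coat rack $47.38: home furniture → 6.75% + 1.5% city = 8.25% → $3.91
Total tax = $0.70 + $10.43 + $1.17 + $6.30 + $0.43 + $3.91 = $22.94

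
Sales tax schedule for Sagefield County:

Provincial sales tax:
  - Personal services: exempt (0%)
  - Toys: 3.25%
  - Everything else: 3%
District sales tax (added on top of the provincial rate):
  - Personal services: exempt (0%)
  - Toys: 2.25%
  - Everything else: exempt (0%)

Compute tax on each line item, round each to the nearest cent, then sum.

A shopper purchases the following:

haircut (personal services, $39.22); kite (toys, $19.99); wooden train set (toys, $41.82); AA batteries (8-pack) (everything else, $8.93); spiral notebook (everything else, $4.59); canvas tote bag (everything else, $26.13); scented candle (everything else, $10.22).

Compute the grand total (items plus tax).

$155.80

Haircut $39.22: personal services → 0% + 0% district = 0% → $0.00
Kite $19.99: toys → 3.25% + 2.25% district = 5.5% → $1.10
Wooden train set $41.82: toys → 3.25% + 2.25% district = 5.5% → $2.30
AA batteries (8-pack) $8.93: everything else → 3% + 0% district = 3% → $0.27
Spiral notebook $4.59: everything else → 3% + 0% district = 3% → $0.14
Canvas tote bag $26.13: everything else → 3% + 0% district = 3% → $0.78
Scented candle $10.22: everything else → 3% + 0% district = 3% → $0.31
Subtotal = $150.90; tax = $4.90; total due = $155.80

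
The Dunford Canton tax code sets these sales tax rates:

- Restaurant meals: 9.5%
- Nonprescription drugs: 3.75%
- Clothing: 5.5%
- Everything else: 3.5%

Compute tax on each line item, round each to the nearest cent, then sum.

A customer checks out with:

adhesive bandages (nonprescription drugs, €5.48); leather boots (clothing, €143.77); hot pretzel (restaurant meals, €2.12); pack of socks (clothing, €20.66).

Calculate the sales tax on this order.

Adhesive bandages €5.48: nonprescription drugs → 3.75% → €0.21
Leather boots €143.77: clothing → 5.5% → €7.91
Hot pretzel €2.12: restaurant meals → 9.5% → €0.20
Pack of socks €20.66: clothing → 5.5% → €1.14
Total tax = €0.21 + €7.91 + €0.20 + €1.14 = €9.46

€9.46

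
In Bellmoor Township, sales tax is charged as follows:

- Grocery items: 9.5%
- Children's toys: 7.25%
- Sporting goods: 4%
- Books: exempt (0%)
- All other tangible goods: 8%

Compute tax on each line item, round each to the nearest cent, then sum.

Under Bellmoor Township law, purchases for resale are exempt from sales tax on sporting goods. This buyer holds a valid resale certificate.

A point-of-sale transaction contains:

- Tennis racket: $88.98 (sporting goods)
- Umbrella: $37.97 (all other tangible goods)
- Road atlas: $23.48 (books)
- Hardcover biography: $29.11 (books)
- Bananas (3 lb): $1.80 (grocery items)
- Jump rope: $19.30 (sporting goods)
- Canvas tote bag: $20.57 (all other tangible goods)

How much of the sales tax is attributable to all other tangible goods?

$4.69

Umbrella $37.97: all other tangible goods → 8% → $3.04
Canvas tote bag $20.57: all other tangible goods → 8% → $1.65
Tax on all other tangible goods = $3.04 + $1.65 = $4.69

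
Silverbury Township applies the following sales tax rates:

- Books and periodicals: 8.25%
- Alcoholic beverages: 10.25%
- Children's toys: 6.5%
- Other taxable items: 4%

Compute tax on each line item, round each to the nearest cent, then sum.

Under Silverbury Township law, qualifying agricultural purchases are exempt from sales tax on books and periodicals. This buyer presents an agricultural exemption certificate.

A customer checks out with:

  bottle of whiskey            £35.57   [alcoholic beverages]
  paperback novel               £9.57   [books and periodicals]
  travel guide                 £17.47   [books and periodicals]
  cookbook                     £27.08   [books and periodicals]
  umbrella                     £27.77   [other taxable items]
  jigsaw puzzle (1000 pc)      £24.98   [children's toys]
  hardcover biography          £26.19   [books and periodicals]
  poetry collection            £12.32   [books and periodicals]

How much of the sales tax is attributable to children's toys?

Jigsaw puzzle (1000 pc) £24.98: children's toys → 6.5% → £1.62
Tax on children's toys = £1.62

£1.62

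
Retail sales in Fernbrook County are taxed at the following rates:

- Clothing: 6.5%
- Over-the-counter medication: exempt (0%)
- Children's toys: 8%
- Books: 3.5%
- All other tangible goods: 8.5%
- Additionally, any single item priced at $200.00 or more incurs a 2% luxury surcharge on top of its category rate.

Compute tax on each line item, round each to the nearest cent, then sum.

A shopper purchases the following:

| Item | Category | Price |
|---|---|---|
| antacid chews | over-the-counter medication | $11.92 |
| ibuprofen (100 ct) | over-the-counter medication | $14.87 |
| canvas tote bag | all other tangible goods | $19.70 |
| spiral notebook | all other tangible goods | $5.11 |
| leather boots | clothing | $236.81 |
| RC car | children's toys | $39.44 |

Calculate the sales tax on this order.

Antacid chews $11.92: over-the-counter medication → 0% → $0.00
Ibuprofen (100 ct) $14.87: over-the-counter medication → 0% → $0.00
Canvas tote bag $19.70: all other tangible goods → 8.5% → $1.67
Spiral notebook $5.11: all other tangible goods → 8.5% → $0.43
Leather boots $236.81: clothing → 6.5% + 2% surcharge = 8.5% → $20.13
RC car $39.44: children's toys → 8% → $3.16
Total tax = $1.67 + $0.43 + $20.13 + $3.16 = $25.39

$25.39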